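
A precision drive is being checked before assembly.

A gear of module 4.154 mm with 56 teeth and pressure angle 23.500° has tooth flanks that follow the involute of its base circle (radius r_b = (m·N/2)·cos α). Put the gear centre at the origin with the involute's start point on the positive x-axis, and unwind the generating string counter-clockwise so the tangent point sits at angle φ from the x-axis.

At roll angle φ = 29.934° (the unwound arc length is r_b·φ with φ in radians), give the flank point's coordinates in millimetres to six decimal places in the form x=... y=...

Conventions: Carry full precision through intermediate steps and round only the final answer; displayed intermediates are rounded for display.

x=120.243862 y=4.933177

single-mesh involute tooth geometry (56T wheel at module 4.154)
pitch radius r_p = m·N/2 = 4.154·56/2 = 116.312000
base radius r_b = r_p·cos α = 116.312000·cos 23.500° = 106.665091
roll angle φ = 29.934° = 0.52244686 rad
x = r_b·(cos φ + φ·sin φ) = 120.243862
y = r_b·(sin φ − φ·cos φ) = 4.933177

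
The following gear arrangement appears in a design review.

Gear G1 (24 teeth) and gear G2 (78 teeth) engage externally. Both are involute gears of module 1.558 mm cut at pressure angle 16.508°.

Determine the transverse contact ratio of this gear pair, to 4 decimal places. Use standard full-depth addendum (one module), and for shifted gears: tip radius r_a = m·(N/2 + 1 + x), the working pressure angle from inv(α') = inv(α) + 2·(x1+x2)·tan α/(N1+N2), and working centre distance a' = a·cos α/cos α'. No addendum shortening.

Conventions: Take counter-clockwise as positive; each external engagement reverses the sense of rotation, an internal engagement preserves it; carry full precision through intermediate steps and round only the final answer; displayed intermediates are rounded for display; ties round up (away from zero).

topology: single-mesh involute geometry — m = 1.558, 24T/78T pair
base radii: r_b1 = 17.925352, r_b2 = 58.257395
tip radii: r_a1 = 20.254000, r_a2 = 62.320000
no profile shift: α' = α, a' = a
action lengths: √(r_a1²−r_b1²) = 9.429012, √(r_a2²−r_b2²) = 22.132744
base pitch p_b = π·m·cos α = 4.692846
CR = (9.429012 + 22.132744 − 79.458000·sin 16.50800°)/4.692846 = 1.914367
contact ratio ≈ 1.9144

1.9144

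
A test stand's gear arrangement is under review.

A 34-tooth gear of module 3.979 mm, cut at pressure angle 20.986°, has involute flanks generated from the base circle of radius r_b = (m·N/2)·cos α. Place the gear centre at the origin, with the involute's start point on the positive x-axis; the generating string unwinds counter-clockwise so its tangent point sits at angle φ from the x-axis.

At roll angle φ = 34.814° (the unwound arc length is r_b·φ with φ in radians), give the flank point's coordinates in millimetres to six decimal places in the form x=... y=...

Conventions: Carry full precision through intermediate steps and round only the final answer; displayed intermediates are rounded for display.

x=73.760517 y=4.550596

single-mesh involute tooth geometry (34T wheel at module 3.979)
pitch radius r_p = m·N/2 = 3.979·34/2 = 67.643000
base radius r_b = r_p·cos α = 67.643000·cos 20.986° = 63.156102
roll angle φ = 34.814° = 0.60761893 rad
x = r_b·(cos φ + φ·sin φ) = 73.760517
y = r_b·(sin φ − φ·cos φ) = 4.550596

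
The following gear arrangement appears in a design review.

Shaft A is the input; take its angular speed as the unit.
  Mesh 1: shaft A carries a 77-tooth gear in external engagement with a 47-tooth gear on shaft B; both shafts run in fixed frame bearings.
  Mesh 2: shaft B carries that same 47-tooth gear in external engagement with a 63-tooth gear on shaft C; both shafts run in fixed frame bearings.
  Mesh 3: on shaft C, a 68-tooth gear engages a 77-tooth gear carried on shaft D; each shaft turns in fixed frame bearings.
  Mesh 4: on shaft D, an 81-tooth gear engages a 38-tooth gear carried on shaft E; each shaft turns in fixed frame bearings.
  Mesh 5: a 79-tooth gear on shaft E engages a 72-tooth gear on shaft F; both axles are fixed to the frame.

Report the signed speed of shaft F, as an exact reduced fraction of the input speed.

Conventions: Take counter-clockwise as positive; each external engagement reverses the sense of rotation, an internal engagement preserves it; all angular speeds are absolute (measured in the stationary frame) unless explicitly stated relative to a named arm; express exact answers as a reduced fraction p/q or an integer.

-1343/532

5-mesh fixed-axis compound train (all bearings frame-fixed)
mesh 1 [77T→47T]: |ω|/ω_in = 1×77/47 = 77/47, sense flips to −
mesh 2 [47T→63T]: |ω|/ω_in = (77/47)×47/63 = 11/9, sense flips to +
mesh 3 [68T→77T]: |ω|/ω_in = (11/9)×68/77 = 68/63, sense flips to −
mesh 4 [81T→38T]: |ω|/ω_in = (68/63)×81/38 = 306/133, sense flips to +
mesh 5 [79T→72T]: |ω|/ω_in = (306/133)×79/72 = 1343/532, sense flips to −
signed output speed (× input speed) = -1343/532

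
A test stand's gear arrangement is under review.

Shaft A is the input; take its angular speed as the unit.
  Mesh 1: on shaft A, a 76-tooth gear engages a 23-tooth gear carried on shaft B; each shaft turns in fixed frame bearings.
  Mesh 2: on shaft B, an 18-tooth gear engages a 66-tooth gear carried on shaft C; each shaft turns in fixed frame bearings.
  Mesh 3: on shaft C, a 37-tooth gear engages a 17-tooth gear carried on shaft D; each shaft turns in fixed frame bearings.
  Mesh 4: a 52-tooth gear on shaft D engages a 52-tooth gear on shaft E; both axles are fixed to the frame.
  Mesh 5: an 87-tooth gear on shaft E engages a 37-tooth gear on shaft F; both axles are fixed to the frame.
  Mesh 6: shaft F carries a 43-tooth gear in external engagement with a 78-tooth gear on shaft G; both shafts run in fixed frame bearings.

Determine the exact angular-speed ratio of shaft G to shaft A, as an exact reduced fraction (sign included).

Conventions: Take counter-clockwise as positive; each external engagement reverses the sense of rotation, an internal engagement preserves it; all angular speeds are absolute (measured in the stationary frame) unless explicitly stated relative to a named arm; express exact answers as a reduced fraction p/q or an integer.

class = fixed-axis compound train [6 meshes; 6 ratios multiply, 6 sense flips]
mesh 1 [76T→23T]: running ratio 76/23, sense −
mesh 2 [18T→66T]: running ratio 228/253, sense +
mesh 3 [37T→17T]: running ratio 8436/4301, sense −
mesh 4 [52T→52T]: running ratio 8436/4301, sense +
mesh 5 [87T→37T]: running ratio 19836/4301, sense −
mesh 6 [43T→78T]: running ratio 142158/55913, sense +
ω_out/ω_in = 142158/55913

142158/55913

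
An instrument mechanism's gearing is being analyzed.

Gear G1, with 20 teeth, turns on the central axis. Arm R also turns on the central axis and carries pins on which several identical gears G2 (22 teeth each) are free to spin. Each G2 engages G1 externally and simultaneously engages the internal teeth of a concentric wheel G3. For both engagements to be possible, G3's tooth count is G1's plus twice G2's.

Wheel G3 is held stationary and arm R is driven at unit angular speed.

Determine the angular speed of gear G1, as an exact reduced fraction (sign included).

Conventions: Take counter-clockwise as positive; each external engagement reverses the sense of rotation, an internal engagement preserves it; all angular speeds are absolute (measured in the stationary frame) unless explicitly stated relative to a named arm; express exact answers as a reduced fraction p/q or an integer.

21/5

recognized (axles ride arm R): planetary set, 20/22/64 teeth
ring teeth: 20 + 2·22 = 64
20(ω_sun−ω_arm) = −64(ω_ring−ω_arm),  ω_ring = 0, ω_arm = 1
ω_sun = 1 − (64/20)(0−1) = 21/5
exact speed ratio = 21/5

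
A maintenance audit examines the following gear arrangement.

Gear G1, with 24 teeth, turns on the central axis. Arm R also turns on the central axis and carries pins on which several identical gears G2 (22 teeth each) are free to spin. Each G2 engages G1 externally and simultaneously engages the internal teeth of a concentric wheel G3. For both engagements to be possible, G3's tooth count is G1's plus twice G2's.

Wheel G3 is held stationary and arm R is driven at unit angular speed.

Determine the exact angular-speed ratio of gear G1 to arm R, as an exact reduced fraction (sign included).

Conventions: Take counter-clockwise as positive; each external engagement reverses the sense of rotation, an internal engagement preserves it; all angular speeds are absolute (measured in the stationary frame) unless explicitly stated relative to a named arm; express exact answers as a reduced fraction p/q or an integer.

23/6

class = planetary set [G3 = 24+2·22 = 68; Willis about the carrier]
ring teeth: 24 + 2·22 = 68
24(ω_sun−ω_arm) = −68(ω_ring−ω_arm),  ω_ring = 0, ω_arm = 1
ω_sun = 1 − (68/24)(0−1) = 23/6
ω_out/ω_in = 23/6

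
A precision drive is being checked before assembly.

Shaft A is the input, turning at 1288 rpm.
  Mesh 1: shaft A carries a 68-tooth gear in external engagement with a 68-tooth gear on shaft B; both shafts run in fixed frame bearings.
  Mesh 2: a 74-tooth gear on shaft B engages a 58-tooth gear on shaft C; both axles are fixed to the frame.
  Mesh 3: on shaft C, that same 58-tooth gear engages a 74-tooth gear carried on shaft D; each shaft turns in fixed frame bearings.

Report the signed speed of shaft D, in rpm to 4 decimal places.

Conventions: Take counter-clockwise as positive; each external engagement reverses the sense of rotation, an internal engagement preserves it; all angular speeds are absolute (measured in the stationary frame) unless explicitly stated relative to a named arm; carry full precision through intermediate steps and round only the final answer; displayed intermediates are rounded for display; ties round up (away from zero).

-1288.0000 rpm

recognized (4 fixed axles, 3 meshes): fixed-axis compound train
mesh 1 [68T→68T]: ω = 1288.0000×68/68 = 1288.0000 rpm, sense flips to −
mesh 2 [74T→58T]: ω = 1288.0000×74/58 = 1643.3103 rpm, sense flips to +
mesh 3 [58T→74T]: ω = 1643.3103×58/74 = 1288.0000 rpm, sense flips to −
signed output speed = -1288.0000 rpm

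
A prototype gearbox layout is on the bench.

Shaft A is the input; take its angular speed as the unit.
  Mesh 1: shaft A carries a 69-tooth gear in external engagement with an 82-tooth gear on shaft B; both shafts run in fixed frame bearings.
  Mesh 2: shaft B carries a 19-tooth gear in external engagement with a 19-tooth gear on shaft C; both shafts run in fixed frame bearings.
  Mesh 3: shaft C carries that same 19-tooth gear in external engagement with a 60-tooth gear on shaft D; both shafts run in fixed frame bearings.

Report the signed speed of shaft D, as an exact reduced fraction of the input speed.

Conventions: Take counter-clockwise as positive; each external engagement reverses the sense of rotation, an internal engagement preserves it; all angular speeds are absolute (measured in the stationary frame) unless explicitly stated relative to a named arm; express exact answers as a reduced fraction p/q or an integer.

-437/1640

3-mesh fixed-axis compound train (all bearings frame-fixed)
mesh 1 [69T→82T]: |ω|/ω_in = 1×69/82 = 69/82, sense flips to −
mesh 2 [19T→19T]: |ω|/ω_in = (69/82)×19/19 = 69/82, sense flips to +
mesh 3 [19T→60T]: |ω|/ω_in = (69/82)×19/60 = 437/1640, sense flips to −
signed output speed (× input speed) = -437/1640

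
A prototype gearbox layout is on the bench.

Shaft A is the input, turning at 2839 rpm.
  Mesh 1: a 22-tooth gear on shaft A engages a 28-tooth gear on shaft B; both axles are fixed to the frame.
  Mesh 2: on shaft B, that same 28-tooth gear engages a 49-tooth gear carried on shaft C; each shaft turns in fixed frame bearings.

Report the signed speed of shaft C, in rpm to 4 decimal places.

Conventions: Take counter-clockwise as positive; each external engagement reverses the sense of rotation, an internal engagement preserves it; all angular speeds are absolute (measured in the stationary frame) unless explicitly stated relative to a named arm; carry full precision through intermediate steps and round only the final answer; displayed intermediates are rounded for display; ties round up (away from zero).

+1274.6531 rpm

topology: fixed-axis compound train — 2 meshes, A→C
mesh 1 [22T→28T]: ω = 2839.0000×22/28 = 2230.6429 rpm, sense flips to −
mesh 2 [28T→49T]: ω = 2230.6429×28/49 = 1274.6531 rpm, sense flips to +
signed output speed = +1274.6531 rpm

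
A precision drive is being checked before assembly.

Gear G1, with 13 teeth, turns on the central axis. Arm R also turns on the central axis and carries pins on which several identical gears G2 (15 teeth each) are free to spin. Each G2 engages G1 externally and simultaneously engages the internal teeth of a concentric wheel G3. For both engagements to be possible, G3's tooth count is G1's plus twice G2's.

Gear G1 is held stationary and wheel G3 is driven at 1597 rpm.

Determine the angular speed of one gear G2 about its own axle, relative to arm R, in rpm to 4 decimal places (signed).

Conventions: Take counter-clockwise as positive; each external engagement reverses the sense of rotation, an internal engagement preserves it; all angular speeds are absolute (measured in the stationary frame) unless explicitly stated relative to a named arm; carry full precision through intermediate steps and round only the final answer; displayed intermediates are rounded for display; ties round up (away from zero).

topology: planetary set — G1 13T / G2 15T / G3 43T, arm = carrier (Willis)
normalise by the input: solve with ω_ring = 1, then scale by 1597 rpm
ring teeth: 13 + 2·15 = 43
13(ω_sun−ω_arm) = −43(ω_ring−ω_arm),  ω_sun = 0, ω_ring = 1
13(0−ω_arm) = −43(1−ω_arm)  ⇒  56·ω_arm = 43  ⇒  ω_arm = 43/56
sun–planet mesh: 13·(0−43/56) = −15·(ω_p−ω_arm)  ⇒  ω_p−ω_arm = 559/840
scale: ω_p−ω_arm = 559/840 × 1597 rpm = +1062.7655 rpm

+1062.7655 rpm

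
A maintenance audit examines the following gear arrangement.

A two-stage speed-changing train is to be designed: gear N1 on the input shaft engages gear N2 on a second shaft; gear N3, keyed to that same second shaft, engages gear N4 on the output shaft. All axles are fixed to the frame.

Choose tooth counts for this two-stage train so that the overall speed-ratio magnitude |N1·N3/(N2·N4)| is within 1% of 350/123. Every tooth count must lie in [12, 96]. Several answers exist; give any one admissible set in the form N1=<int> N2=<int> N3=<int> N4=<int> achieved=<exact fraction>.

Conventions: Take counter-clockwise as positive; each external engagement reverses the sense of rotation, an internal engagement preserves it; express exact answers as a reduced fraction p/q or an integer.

design class (target 350/123): fixed-axis compound train
target = 350/123 in lowest terms: an exact hit needs N1·N3 = k·350 and N2·N4 = k·123 for one integer k, every count in [12, 96]; additionally prefer no 1:1 stage (N1 ≠ N2, N3 ≠ N4)
k = 1…3: no 1:1-free in-range split of k·350 and k·123 into factor pairs; take k = 4
k = 4: N1·N3 = 1400 = 20·70, N2·N4 = 492 = 12·41
achieved = 20·70/(12·41) = 350/123; |achieved − target| = 0 ≤ 7/246 ✓

N1=20 N2=12 N3=70 N4=41 achieved=350/123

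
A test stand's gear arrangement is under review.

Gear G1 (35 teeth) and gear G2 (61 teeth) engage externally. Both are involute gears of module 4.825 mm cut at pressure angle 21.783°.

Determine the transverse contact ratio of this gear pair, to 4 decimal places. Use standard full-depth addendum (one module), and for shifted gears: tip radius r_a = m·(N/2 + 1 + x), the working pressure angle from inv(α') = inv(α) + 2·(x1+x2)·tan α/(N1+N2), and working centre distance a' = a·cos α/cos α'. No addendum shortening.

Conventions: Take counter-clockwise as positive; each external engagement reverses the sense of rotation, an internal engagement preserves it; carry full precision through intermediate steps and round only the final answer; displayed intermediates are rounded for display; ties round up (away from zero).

1.6512

class = single-mesh tooth geometry [involute pair 35T × 61T, m = 4.825]
base radii: r_b1 = 78.408322, r_b2 = 136.654505
tip radii: r_a1 = 89.262500, r_a2 = 151.987500
no profile shift: α' = α, a' = a
action lengths: √(r_a1²−r_b1²) = 42.660624, √(r_a2²−r_b2²) = 66.526284
base pitch p_b = π·m·cos α = 14.075829
CR = (42.660624 + 66.526284 − 231.600000·sin 21.78300°)/14.075829 = 1.651194
contact ratio ≈ 1.6512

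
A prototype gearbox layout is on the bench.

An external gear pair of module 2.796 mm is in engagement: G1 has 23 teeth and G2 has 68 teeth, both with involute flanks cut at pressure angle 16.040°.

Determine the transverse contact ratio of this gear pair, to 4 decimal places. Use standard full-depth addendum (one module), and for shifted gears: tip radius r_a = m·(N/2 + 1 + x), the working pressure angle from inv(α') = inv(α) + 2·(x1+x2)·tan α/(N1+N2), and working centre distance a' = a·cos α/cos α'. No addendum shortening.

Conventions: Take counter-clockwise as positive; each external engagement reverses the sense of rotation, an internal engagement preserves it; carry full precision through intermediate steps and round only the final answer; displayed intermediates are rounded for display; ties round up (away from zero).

single-mesh involute tooth geometry (23T engaging 68T at module 2.796)
base radii: r_b1 = 30.902214, r_b2 = 91.363066
tip radii: r_a1 = 34.950000, r_a2 = 97.860000
no profile shift: α' = α, a' = a
action lengths: √(r_a1²−r_b1²) = 16.326533, √(r_a2²−r_b2²) = 35.062369
base pitch p_b = π·m·cos α = 8.441928
CR = (16.326533 + 35.062369 − 127.218000·sin 16.04000°)/8.441928 = 1.923436
contact ratio ≈ 1.9234

1.9234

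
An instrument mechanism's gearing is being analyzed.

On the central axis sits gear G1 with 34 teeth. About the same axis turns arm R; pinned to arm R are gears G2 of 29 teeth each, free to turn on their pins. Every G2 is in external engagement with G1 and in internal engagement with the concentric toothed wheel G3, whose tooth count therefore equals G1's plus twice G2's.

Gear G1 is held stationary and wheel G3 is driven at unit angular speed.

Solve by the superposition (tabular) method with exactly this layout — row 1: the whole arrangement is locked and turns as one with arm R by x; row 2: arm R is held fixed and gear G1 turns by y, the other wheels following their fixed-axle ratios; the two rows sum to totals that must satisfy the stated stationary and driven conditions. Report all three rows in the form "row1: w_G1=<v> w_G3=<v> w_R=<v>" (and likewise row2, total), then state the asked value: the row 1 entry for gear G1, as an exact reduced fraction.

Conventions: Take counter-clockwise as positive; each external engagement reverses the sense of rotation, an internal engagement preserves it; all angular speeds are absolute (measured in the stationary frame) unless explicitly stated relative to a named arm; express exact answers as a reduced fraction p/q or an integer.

topology: planetary set — G1 34T / G2 29T / G3 92T, arm = carrier (Willis)
row 1: whole set turns with the arm by x
row 2 — arm fixed, fixed-axis ratios: sun y, ring −(34/92)·y, arm 0
boundary: total ω_sun = x + y = 0 and total ω_ring = x − (34/92)·y = 1  ⇒  y = -46/63, x = 46/63
row 2 ring = −(34/92)·(-46/63) = 17/63
totals (row 1 + row 2): sun 46/63 + (-46/63) = 0, ring 46/63 + 17/63 = 1, arm 46/63 + 0 = 46/63
asked cell (row1, sun) = 46/63

row1: w_G1=46/63 w_G3=46/63 w_R=46/63
row2: w_G1=-46/63 w_G3=17/63 w_R=0
total: w_G1=0 w_G3=1 w_R=46/63
asked value: 46/63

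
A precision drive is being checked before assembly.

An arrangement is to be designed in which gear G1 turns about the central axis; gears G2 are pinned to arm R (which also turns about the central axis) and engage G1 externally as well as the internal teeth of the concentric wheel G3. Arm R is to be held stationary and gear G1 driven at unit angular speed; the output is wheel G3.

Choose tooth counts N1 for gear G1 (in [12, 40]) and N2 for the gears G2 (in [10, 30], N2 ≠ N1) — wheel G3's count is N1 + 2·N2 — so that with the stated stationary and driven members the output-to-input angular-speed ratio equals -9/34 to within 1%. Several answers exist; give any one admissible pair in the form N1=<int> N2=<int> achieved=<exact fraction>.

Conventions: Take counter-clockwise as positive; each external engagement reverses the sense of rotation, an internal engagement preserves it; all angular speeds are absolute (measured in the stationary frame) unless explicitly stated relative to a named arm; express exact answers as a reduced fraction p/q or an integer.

planetary set to be sized for -9/34 (Willis relation)
Willis with ω_arm = 0: ω_ring/ω_sun = −N1/N3; set equal to -9/34  ⇒  N3/N1 = −1/(-9/34) = 34/9
N3 = N1 + 2·N2  ⇒  N2/N1 = (N3/N1 − 1)/2 = (34/9 − 1)/2 = 25/18
smallest multiple with N1 ≥ 12 and N2 ≥ 10: k = 1  ⇒  N1 = 1·18 = 18, N2 = 1·25 = 25 (N1 ≤ 40, N2 ≤ 30, N2 ≠ N1 ✓), N3 = 18 + 2·25 = 68
check: −N1/N3 with N1 = 18, N3 = 68 gives -9/34; |achieved − target| = 0 ≤ 9/3400 ✓

N1=18 N2=25 achieved=-9/34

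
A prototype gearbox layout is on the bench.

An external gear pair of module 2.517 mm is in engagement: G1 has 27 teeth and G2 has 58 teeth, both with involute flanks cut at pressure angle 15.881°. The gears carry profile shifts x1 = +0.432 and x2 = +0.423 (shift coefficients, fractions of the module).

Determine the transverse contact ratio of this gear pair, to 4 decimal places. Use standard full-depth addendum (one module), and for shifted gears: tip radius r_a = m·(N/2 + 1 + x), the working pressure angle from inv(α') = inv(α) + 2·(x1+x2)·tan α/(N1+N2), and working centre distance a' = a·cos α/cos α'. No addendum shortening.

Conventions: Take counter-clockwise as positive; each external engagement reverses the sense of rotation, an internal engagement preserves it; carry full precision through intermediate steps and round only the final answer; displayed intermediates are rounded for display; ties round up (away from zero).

single-mesh involute tooth geometry (27T engaging 58T at module 2.517)
base radii: r_b1 = 32.682574, r_b2 = 70.207011
tip radii: r_a1 = 37.583844, r_a2 = 76.574691
inv(α') = inv(15.881°) + 2·(+0.432+0.423)·tan α/(27+58) = 0.01304672  ⇒  α' = 19.15884°
a' = a·cos α / cos α' = 106.9725·cos 15.881°/cos 19.15884° = 108.922548
action lengths: √(r_a1²−r_b1²) = 18.557874, √(r_a2²−r_b2²) = 30.572192
base pitch p_b = π·m·cos α = 7.605580
CR = (18.557874 + 30.572192 − 108.922548·sin 19.15884°)/7.605580 = 1.759625
contact ratio ≈ 1.7596

1.7596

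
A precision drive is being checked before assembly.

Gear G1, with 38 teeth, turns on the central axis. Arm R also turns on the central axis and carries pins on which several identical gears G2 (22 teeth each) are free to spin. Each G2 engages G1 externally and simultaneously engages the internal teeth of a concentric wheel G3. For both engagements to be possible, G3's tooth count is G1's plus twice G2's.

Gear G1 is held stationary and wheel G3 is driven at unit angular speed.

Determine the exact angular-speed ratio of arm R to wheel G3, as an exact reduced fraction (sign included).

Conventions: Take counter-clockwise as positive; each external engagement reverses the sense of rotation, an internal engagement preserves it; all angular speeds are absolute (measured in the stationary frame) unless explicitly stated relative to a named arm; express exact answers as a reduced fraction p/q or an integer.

41/60

topology: planetary set — G1 38T / G2 22T / G3 82T, arm = carrier (Willis)
ring teeth: 38 + 2·22 = 82
38(ω_sun−ω_arm) = −82(ω_ring−ω_arm),  ω_sun = 0, ω_ring = 1
38(0−ω_arm) = −82(1−ω_arm)  ⇒  120·ω_arm = 82  ⇒  ω_arm = 41/60
ω_out/ω_in = 41/60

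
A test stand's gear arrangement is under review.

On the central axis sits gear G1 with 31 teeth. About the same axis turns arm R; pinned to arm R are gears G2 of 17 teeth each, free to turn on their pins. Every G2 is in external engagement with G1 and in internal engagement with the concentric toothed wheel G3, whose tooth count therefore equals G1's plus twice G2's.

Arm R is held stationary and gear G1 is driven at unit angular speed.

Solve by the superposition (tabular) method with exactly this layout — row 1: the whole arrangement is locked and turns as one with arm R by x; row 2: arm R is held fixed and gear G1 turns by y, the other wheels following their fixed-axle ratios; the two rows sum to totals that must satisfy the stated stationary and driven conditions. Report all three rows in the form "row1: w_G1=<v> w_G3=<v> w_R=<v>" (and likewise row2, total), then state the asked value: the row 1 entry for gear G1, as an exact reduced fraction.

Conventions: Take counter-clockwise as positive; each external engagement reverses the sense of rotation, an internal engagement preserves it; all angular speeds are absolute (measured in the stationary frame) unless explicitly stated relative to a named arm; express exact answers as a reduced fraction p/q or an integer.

row1: w_G1=0 w_G3=0 w_R=0
row2: w_G1=1 w_G3=-31/65 w_R=0
total: w_G1=1 w_G3=-31/65 w_R=0
asked value: 0

topology: planetary set — G1 31T / G2 17T / G3 65T, arm = carrier (Willis)
row 1 — lock + rotate with arm: ω_sun = ω_ring = ω_arm = x
row 2: sun turns y, ring = −(31/65)·y, arm 0
boundary: total ω_arm = x = 0 and total ω_sun = x + y = 1  ⇒  y = 1, x = 0
row 2 ring = −(31/65)·1 = -31/65
totals (row 1 + row 2): sun 0 + 1 = 1, ring 0 + (-31/65) = -31/65, arm 0 + 0 = 0
asked cell (row1, sun) = 0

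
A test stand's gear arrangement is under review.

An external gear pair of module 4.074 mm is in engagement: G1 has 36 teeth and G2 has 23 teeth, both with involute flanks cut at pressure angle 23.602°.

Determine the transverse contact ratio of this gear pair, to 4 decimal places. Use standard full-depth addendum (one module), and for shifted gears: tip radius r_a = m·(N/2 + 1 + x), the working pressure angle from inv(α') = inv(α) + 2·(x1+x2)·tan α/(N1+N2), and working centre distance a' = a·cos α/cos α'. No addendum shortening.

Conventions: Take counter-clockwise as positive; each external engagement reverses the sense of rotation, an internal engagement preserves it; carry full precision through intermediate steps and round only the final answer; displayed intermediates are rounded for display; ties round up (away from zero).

class = single-mesh tooth geometry [involute pair 36T × 23T, m = 4.074]
base radii: r_b1 = 67.197687, r_b2 = 42.931855
tip radii: r_a1 = 77.406000, r_a2 = 50.925000
no profile shift: α' = α, a' = a
action lengths: √(r_a1²−r_b1²) = 38.420824, √(r_a2²−r_b2²) = 27.389987
base pitch p_b = π·m·cos α = 11.728209
CR = (38.420824 + 27.389987 − 120.183000·sin 23.60200°)/11.728209 = 1.508484
contact ratio ≈ 1.5085

1.5085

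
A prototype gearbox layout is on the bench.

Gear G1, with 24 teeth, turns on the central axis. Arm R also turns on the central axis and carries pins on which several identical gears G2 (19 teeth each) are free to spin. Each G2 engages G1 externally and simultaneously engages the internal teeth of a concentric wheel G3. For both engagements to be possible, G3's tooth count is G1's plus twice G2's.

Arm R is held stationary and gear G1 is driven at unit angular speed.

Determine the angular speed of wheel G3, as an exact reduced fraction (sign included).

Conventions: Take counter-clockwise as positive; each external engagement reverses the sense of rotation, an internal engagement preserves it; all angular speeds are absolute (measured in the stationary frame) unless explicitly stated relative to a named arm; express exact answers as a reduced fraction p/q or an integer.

-12/31

planetary set (24T centre, 19T on arm, 62T internal) — Willis relation
ring teeth: 24 + 2·19 = 62
24(ω_sun−ω_arm) = −62(ω_ring−ω_arm),  ω_arm = 0, ω_sun = 1
ω_ring = 0 − (24/62)(1−0) = -12/31
exact speed ratio = -12/31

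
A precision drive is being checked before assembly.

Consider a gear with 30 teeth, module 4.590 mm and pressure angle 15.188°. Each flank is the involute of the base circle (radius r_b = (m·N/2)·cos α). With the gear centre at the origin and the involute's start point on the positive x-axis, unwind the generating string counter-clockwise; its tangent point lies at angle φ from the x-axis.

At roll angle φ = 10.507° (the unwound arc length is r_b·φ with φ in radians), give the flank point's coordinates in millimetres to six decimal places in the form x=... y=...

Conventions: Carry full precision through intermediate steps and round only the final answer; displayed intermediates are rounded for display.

x=67.553027 y=0.136129

topology: single-mesh involute geometry — m = 4.590, N = 30
pitch radius r_p = m·N/2 = 4.590·30/2 = 68.850000
base radius r_b = r_p·cos α = 68.850000·cos 15.188° = 66.445165
roll angle φ = 10.507° = 0.18338174 rad
x = r_b·(cos φ + φ·sin φ) = 67.553027
y = r_b·(sin φ − φ·cos φ) = 0.136129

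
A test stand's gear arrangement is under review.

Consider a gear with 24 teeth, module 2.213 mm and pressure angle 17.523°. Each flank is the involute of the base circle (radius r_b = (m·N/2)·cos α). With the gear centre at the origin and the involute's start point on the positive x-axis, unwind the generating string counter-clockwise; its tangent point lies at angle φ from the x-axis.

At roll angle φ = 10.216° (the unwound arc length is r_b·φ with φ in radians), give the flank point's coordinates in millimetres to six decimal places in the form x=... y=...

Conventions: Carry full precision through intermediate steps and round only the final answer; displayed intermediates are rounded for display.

recognized (one wheel, involute flank): single-mesh tooth geometry, m = 2.213, N = 24
pitch radius r_p = m·N/2 = 2.213·24/2 = 26.556000
base radius r_b = r_p·cos α = 26.556000·cos 17.523° = 25.323700
roll angle φ = 10.216° = 0.17830284 rad
x = r_b·(cos φ + φ·sin φ) = 25.723050
y = r_b·(sin φ − φ·cos φ) = 0.047698

x=25.723050 y=0.047698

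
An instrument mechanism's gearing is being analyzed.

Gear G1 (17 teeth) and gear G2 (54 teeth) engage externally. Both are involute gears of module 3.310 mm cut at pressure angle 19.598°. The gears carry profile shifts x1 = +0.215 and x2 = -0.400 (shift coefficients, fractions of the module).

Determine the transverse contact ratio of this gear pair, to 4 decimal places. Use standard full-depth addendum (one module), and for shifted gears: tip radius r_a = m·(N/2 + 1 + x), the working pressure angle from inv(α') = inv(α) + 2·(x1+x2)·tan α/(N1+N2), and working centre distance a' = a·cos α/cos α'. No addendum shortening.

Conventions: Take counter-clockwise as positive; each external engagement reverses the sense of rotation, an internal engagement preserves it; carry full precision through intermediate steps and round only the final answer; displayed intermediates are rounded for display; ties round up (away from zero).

recognized (one external pair, fixed centres): single-mesh tooth geometry, m = 3.310, N1 = 17, N2 = 54
base radii: r_b1 = 26.505116, r_b2 = 84.192721
tip radii: r_a1 = 32.156650, r_a2 = 91.356000
inv(α') = inv(19.598°) + 2·(+0.215-0.400)·tan α/(17+54) = 0.01213958  ⇒  α' = 18.71740°
a' = a·cos α / cos α' = 117.5050·cos 19.598°/cos 18.71740° = 116.879244
action lengths: √(r_a1²−r_b1²) = 18.207937, √(r_a2²−r_b2²) = 35.461309
base pitch p_b = π·m·cos α = 9.796268
CR = (18.207937 + 35.461309 − 116.879244·sin 18.71740°)/9.796268 = 1.649876
contact ratio ≈ 1.6499

1.6499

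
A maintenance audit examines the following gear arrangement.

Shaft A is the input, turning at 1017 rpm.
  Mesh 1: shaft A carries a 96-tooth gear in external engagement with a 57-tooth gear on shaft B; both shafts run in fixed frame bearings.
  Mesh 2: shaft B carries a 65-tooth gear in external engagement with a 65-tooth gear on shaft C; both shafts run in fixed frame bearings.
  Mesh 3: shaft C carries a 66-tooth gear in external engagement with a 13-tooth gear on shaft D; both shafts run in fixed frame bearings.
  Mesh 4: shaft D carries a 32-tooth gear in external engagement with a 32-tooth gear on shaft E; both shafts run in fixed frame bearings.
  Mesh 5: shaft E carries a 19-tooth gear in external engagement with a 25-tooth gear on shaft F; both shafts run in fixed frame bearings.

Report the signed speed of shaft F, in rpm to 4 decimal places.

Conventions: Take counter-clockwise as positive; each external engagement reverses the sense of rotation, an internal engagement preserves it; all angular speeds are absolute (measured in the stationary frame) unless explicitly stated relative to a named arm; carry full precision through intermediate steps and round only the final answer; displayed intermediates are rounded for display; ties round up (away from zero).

recognized (6 fixed axles, 5 meshes): fixed-axis compound train
mesh 1 [96T→57T]: ω = 1017.0000×96/57 = 1712.8421 rpm, sense flips to −
mesh 2 [65T→65T]: ω = 1712.8421×65/65 = 1712.8421 rpm, sense flips to +
mesh 3 [66T→13T]: ω = 1712.8421×66/13 = 8695.9676 rpm, sense flips to −
mesh 4 [32T→32T]: ω = 8695.9676×32/32 = 8695.9676 rpm, sense flips to +
mesh 5 [19T→25T]: ω = 8695.9676×19/25 = 6608.9354 rpm, sense flips to −
signed output speed = -6608.9354 rpm

-6608.9354 rpm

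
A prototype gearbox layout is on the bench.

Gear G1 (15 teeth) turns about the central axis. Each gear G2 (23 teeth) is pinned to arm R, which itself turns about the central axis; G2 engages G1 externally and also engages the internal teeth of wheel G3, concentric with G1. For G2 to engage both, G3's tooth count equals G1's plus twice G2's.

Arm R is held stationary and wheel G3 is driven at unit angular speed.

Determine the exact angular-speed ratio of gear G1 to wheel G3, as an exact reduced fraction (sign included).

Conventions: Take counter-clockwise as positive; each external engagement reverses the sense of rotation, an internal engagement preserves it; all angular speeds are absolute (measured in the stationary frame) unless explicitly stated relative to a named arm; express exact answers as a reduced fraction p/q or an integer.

-61/15

class = planetary set [G3 = 15+2·23 = 61; Willis about the carrier]
ring teeth: 15 + 2·23 = 61
15(ω_sun−ω_arm) = −61(ω_ring−ω_arm),  ω_arm = 0, ω_ring = 1
ω_sun = 0 − (61/15)(1−0) = -61/15
ω_out/ω_in = -61/15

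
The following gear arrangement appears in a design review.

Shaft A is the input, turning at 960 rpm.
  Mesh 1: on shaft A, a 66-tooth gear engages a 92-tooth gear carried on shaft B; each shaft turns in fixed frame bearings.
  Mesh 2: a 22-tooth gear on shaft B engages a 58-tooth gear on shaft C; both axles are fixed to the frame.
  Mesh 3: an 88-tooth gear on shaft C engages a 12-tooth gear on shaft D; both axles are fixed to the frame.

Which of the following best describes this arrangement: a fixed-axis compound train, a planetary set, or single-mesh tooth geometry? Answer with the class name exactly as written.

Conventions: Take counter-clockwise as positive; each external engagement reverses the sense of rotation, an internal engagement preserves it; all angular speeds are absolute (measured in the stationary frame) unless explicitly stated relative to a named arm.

topology: fixed-axis compound train — 3 meshes, A→D
classification: fixed-axis compound train

fixed-axis compound train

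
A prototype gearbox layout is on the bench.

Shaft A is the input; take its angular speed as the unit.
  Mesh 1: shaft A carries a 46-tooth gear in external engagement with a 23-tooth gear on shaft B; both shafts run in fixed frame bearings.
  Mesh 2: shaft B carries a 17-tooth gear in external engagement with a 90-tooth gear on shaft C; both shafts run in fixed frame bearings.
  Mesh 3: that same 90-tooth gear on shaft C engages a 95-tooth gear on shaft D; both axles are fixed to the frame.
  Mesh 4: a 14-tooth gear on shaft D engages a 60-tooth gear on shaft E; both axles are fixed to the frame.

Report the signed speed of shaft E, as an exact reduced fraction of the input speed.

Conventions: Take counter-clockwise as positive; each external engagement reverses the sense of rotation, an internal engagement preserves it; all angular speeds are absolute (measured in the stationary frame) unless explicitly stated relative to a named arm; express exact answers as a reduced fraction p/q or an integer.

119/1425

4-mesh fixed-axis compound train (all bearings frame-fixed)
mesh 1 [46T→23T]: |ω|/ω_in = 1×46/23 = 2, sense flips to −
mesh 2 [17T→90T]: |ω|/ω_in = 2×17/90 = 17/45, sense flips to +
mesh 3 [90T→95T]: |ω|/ω_in = (17/45)×90/95 = 34/95, sense flips to −
mesh 4 [14T→60T]: |ω|/ω_in = (34/95)×14/60 = 119/1425, sense flips to +
signed output speed (× input speed) = 119/1425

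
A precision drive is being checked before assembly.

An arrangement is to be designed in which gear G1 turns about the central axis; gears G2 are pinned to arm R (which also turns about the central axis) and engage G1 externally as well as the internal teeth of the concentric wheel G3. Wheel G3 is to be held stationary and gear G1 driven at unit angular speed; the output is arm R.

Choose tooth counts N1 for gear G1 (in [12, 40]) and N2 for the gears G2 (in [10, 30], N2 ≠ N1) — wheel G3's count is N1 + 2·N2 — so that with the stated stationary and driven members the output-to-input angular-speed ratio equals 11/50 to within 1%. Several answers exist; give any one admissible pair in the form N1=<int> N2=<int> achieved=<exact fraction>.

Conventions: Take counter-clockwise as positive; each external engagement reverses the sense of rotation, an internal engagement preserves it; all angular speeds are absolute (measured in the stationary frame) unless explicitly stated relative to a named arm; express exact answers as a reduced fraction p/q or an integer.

N1=22 N2=28 achieved=11/50

design class (target 11/50): planetary set
Willis with ω_ring = 0: ω_arm/ω_sun = N1/(N1+N3); set equal to 11/50  ⇒  N3/N1 = 1/(11/50) − 1 = 39/11
N3 = N1 + 2·N2  ⇒  N2/N1 = (N3/N1 − 1)/2 = (39/11 − 1)/2 = 14/11
smallest multiple with N1 ≥ 12 and N2 ≥ 10: k = 2  ⇒  N1 = 2·11 = 22, N2 = 2·14 = 28 (N1 ≤ 40, N2 ≤ 30, N2 ≠ N1 ✓), N3 = 22 + 2·28 = 78
check: N1/(N1+N3) with N1 = 22, N3 = 78 gives 11/50; |achieved − target| = 0 ≤ 11/5000 ✓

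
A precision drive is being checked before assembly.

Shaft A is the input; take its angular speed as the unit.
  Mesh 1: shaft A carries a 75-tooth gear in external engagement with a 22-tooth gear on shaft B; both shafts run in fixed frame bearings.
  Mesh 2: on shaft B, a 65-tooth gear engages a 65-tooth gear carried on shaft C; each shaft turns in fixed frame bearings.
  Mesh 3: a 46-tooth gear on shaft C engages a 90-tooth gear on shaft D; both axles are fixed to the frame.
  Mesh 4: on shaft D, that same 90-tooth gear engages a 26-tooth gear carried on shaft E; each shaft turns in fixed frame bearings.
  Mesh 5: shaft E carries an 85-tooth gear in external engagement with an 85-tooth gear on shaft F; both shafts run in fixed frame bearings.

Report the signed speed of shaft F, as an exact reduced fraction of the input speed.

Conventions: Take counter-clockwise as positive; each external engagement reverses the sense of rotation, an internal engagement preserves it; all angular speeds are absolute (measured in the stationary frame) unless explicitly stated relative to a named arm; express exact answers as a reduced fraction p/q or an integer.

5-mesh fixed-axis compound train (all bearings frame-fixed)
mesh 1 [75T→22T]: |ω|/ω_in = 1×75/22 = 75/22, sense flips to −
mesh 2 [65T→65T]: |ω|/ω_in = (75/22)×65/65 = 75/22, sense flips to +
mesh 3 [46T→90T]: |ω|/ω_in = (75/22)×46/90 = 115/66, sense flips to −
mesh 4 [90T→26T]: |ω|/ω_in = (115/66)×90/26 = 1725/286, sense flips to +
mesh 5 [85T→85T]: |ω|/ω_in = (1725/286)×85/85 = 1725/286, sense flips to −
signed output speed (× input speed) = -1725/286

-1725/286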